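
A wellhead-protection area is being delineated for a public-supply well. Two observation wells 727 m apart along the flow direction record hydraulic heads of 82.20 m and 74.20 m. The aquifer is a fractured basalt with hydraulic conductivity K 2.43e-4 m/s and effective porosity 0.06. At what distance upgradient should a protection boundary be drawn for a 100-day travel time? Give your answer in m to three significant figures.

385 m

Hydraulic gradient i = (82.20 − 74.20) / 727 = 8.00 / 727 = 0.01100
K = 2.43e-4 m/s × 86400 s/d = 21.00 m/d
q = Ki = 21.00 × 0.01100 = 0.2310 m/d
v = Ki/n = 21.00·0.01100/0.06 = 3.851 m/d
L = v × T = 3.851 × 100 = 385.1 m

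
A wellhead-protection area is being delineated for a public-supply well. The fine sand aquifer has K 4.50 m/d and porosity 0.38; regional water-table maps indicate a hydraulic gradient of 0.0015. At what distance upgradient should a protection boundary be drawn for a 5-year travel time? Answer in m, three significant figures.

32.4 m

Darcy flux q = K·i = 4.50 × 0.0015 = 0.006750 m/d
Seepage velocity v = q / n = 0.006750 / 0.38 = 0.01776 m/d
T = 5 yr × 365 = 1825 d
L = v × T = 0.01776 × 1825 = 32.42 m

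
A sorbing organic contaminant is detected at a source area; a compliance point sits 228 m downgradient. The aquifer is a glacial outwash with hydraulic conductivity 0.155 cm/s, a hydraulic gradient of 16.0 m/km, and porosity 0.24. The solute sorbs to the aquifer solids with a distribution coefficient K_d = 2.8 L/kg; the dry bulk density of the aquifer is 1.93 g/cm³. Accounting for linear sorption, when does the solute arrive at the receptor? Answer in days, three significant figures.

601 days

K = 0.155 cm/s × 864 = 133.9 m/d
Specific discharge q = 133.9 × 0.016 = 2.143 m/d
Average linear velocity = 2.143 / 0.24 = 8.928 m/d
Retardation R = 1 + ρ_b·K_d/n = 1 + 1.93×2.8/0.24 = 23.52
Contaminant velocity v_c = v/R = 8.928/23.52 = 0.3796 m/d
t = L/v_c = 228/0.3796 = 600.6 d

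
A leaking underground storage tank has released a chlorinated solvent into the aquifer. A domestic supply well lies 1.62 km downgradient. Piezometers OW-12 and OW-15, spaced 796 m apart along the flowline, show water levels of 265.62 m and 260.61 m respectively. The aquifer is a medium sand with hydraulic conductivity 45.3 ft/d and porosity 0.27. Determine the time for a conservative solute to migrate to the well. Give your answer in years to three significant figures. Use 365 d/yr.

13.8 years

Hydraulic gradient i = (265.62 − 260.61) / 796 = 5.01 / 796 = 0.006294
K = 45.3 ft/d × 0.3048 = 13.81 m/d
Specific discharge q = 13.81 × 0.006294 = 0.08690 m/d
Seepage velocity v = q / n = 0.08690 / 0.27 = 0.3219 m/d
L = 1.62 km = 1620 m
t = L / v = 1620 / 0.3219 = 5033 d
   = 5033 / 365 = 13.8 yr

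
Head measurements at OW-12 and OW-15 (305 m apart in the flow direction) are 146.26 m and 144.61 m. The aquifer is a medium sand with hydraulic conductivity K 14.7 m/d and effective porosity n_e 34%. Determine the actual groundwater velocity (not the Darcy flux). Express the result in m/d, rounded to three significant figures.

Hydraulic gradient i = (146.26 − 144.61) / 305 = 1.65 / 305 = 0.005410
q = Ki = 14.7 × 0.005410 = 0.07952 m/d
v = Ki/n = 14.7·0.005410/0.34 = 0.2339 m/d

0.234 m/d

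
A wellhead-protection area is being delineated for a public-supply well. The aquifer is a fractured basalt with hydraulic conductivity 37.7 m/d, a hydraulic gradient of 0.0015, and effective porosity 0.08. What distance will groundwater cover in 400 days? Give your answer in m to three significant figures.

283 m

Specific discharge q = 37.7 × 0.0015 = 0.05655 m/d
Seepage velocity v = q / n = 0.05655 / 0.08 = 0.7069 m/d
L = v × T = 0.7069 × 400 = 282.8 m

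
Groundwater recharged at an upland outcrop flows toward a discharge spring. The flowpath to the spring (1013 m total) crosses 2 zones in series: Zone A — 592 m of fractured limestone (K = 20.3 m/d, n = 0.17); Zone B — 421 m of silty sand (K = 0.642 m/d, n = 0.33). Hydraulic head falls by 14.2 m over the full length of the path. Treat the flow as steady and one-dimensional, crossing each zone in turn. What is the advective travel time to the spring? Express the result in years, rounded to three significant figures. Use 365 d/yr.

31.7 years

Continuity: the same q passes through each zone, so ΔH = q·Σ(L_j/K_j) — the zones act as resistances in series.
Σ(L/K) = 592/20.3 + 421/0.642 = 29.16 + 655.8 = 684.9 d
q = ΔH / Σ(L/K) = 14.2 / 684.9 = 0.02073 m/d (same in every zone)
Zone A: v = q/n = 0.02073/0.17 = 0.1220 m/d → t_A = 592/0.1220 = 4854 d
Zone B: v = q/n = 0.02073/0.33 = 0.06282 m/d → t_B = 421/0.06282 = 6701 d
Total t = 4854 + 6701 = 11560 d
   = 11560 / 365 = 31.7 yr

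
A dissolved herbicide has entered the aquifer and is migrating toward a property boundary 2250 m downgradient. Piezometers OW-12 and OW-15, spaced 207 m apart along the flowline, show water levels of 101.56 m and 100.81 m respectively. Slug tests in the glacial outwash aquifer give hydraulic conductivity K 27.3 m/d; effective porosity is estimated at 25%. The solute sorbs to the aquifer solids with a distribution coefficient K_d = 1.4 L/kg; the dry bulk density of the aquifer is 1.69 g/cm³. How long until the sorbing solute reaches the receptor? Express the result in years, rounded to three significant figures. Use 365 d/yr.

Hydraulic gradient i = (101.56 − 100.81) / 207 = 0.75 / 207 = 0.003623
Specific discharge q = 27.3 × 0.003623 = 0.09891 m/d
v = Ki/n = 27.3·0.003623/0.25 = 0.3957 m/d
Retardation R = 1 + ρ_b·K_d/n = 1 + 1.69×1.4/0.25 = 10.46
Contaminant velocity v_c = v/R = 0.3957/10.46 = 0.03781 m/d
t = L/v_c = 2250/0.03781 = 59510 d
   = 59510/365 = 163 yr

163 years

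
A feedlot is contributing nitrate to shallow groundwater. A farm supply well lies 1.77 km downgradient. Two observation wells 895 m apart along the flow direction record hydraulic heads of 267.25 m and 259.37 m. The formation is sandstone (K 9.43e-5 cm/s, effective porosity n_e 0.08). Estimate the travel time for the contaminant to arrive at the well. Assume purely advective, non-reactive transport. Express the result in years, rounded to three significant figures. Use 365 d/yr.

Hydraulic gradient i = (267.25 − 259.37) / 895 = 7.88 / 895 = 0.008804
K = 9.43e-5 cm/s × 864 = 0.08148 m/d
q = Ki = 0.08148 × 0.008804 = 7.173e-4 m/d
Seepage velocity v = q / n = 7.173e-4 / 0.08 = 0.008967 m/d
L = 1.77 km = 1770 m
t = L / v = 1770 / 0.008967 = 197400 d
   = 197400 / 365 = 541 yr

541 years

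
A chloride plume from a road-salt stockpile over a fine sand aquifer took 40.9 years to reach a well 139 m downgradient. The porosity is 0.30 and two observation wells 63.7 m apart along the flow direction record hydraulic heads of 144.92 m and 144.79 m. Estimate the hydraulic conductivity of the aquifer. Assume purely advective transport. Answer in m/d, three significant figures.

Hydraulic gradient i = (144.92 − 144.79) / 63.7 = 0.13 / 63.7 = 0.002041
t = 40.9 years = 14930 d
v = L / t = 139 / 14930 = 0.009311 m/d
K = v · n / i = 0.009311 × 0.30 / 0.002041 = 1.37 m/d

1.37 m/d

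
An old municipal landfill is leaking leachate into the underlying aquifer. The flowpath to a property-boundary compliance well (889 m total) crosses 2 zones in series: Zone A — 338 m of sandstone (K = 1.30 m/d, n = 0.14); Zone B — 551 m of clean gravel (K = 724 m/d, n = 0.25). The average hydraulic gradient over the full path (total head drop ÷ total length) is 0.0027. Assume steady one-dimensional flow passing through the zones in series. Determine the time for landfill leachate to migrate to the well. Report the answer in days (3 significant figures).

20100 days

For zones in series the flux q is common to all zones; the equivalent conductivity is the harmonic (thickness-weighted) mean, K_eq = L_total / Σ(L_j/K_j).
Σ(L/K) = 338/1.30 + 551/724 = 260.0 + 0.7610 = 260.8 d
K_eq = L_total / Σ(L/K) = 889 / 260.8 = 3.409 m/d
q = K_eq · i = 3.409 × 0.0027 = 0.009205 m/d (same in every zone)
Zone A: v = q/n = 0.009205/0.14 = 0.06575 m/d → t_A = 338/0.06575 = 5141 d
Zone B: v = q/n = 0.009205/0.25 = 0.03682 m/d → t_B = 551/0.03682 = 14960 d
Total t = 5141 + 14960 = 20110 d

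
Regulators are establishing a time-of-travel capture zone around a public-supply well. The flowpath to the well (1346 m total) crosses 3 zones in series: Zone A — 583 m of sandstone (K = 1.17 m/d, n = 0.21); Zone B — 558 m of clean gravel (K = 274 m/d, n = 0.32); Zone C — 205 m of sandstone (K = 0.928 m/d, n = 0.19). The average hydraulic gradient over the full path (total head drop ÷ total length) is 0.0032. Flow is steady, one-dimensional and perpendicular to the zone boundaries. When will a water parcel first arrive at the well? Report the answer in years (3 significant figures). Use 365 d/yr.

156 years

Steady 1-D flow in series ⇒ the Darcy flux q is identical in every zone and the zone head losses add (resistances L/K in series).
Σ(L/K) = 583/1.17 + 558/274 + 205/0.928 = 498.3 + 2.036 + 220.9 = 721.2 d
K_eq = L_total / Σ(L/K) = 1346 / 721.2 = 1.866 m/d
q = K_eq · i = 1.866 × 0.0032 = 0.005972 m/d (same in every zone)
Zone A: v = q/n = 0.005972/0.21 = 0.02844 m/d → t_A = 583/0.02844 = 20500 d
Zone B: v = q/n = 0.005972/0.32 = 0.01866 m/d → t_B = 558/0.01866 = 29900 d
Zone C: v = q/n = 0.005972/0.19 = 0.03143 m/d → t_C = 205/0.03143 = 6522 d
Total t = 20500 + 29900 + 6522 = 56920 d
   = 56920 / 365 = 156 yr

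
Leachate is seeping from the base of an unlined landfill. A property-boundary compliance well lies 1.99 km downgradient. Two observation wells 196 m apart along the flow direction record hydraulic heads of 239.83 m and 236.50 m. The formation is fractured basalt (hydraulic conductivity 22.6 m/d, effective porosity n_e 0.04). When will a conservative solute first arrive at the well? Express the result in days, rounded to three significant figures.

207 days

Hydraulic gradient i = (239.83 − 236.50) / 196 = 3.33 / 196 = 0.01699
Specific discharge q = 22.6 × 0.01699 = 0.3840 m/d
v_s = q/n_e = 0.3840/0.04 = 9.599 m/d
L = 1.99 km = 1990 m
t = L / v = 1990 / 9.599 = 207.3 d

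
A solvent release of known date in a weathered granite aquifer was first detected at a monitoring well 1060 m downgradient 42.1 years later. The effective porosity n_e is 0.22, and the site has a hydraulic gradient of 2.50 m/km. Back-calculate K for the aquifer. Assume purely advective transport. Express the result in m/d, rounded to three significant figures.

t = 42.1 years = 15370 d
v = L / t = 1060 / 15370 = 0.06898 m/d
K = v · n / i = 0.06898 × 0.22 / 0.0025 = 6.07 m/d

6.07 m/d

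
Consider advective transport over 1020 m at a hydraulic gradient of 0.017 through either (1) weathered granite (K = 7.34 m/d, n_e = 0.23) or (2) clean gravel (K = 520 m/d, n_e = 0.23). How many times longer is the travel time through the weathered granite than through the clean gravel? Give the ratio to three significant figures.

70.8

Unit 1 (weathered granite): v = 7.34×0.017/0.23 = 0.5425 m/d, t = 1020/0.5425 = 1880 d
Unit 2 (clean gravel): v = 520×0.017/0.23 = 38.43 m/d, t = 1020/38.43 = 26.54 d
t(weathered granite) / t(clean gravel) = 1880/26.54 = 70.8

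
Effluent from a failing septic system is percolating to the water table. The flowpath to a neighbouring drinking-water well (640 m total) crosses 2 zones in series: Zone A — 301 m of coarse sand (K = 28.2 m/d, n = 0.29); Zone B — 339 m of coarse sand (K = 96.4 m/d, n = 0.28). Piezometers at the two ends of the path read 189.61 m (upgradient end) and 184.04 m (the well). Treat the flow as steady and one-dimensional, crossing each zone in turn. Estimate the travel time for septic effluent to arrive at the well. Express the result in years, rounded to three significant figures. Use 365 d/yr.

Total head drop ΔH = 189.61 − 184.04 = 5.57 m
Continuity: the same q passes through each zone, so ΔH = q·Σ(L_j/K_j) — the zones act as resistances in series.
Σ(L/K) = 301/28.2 + 339/96.4 = 10.67 + 3.517 = 14.19 d
q = ΔH / Σ(L/K) = 5.57 / 14.19 = 0.3925 m/d (same in every zone)
Zone A: v = q/n = 0.3925/0.29 = 1.354 m/d → t_A = 301/1.354 = 222.4 d
Zone B: v = q/n = 0.3925/0.28 = 1.402 m/d → t_B = 339/1.402 = 241.8 d
Total t = 222.4 + 241.8 = 464.2 d
   = 464.2 / 365 = 1.27 yr

1.27 years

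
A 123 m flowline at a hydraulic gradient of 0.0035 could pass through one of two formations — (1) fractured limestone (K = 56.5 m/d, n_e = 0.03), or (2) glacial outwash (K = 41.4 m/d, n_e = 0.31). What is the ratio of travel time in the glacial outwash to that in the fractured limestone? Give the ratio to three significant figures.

14.1

Unit 1 (fractured limestone): v = 56.5×0.0035/0.03 = 6.592 m/d, t = 123/6.592 = 18.66 d
Unit 2 (glacial outwash): v = 41.4×0.0035/0.31 = 0.4674 m/d, t = 123/0.4674 = 263.1 d
t(glacial outwash) / t(fractured limestone) = 263.1/18.66 = 14.1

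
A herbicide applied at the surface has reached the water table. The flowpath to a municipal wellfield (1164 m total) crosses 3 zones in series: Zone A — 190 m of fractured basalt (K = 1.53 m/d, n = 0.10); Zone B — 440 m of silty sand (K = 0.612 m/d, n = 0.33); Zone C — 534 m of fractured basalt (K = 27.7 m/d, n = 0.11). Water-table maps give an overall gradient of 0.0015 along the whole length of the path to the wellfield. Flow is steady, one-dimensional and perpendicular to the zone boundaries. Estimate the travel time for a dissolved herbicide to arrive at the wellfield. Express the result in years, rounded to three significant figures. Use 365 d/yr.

For zones in series the flux q is common to all zones; the equivalent conductivity is the harmonic (thickness-weighted) mean, K_eq = L_total / Σ(L_j/K_j).
Σ(L/K) = 190/1.53 + 440/0.612 + 534/27.7 = 124.2 + 719.0 + 19.28 = 862.4 d
K_eq = L_total / Σ(L/K) = 1164 / 862.4 = 1.350 m/d
q = K_eq · i = 1.350 × 0.0015 = 0.002025 m/d (same in every zone)
Zone A: v = q/n = 0.002025/0.10 = 0.02025 m/d → t_A = 190/0.02025 = 9385 d
Zone B: v = q/n = 0.002025/0.33 = 0.006135 m/d → t_B = 440/0.006135 = 71720 d
Zone C: v = q/n = 0.002025/0.11 = 0.01840 m/d → t_C = 534/0.01840 = 29010 d
Total t = 9385 + 71720 + 29010 = 110100 d
   = 110100 / 365 = 302 yr

302 years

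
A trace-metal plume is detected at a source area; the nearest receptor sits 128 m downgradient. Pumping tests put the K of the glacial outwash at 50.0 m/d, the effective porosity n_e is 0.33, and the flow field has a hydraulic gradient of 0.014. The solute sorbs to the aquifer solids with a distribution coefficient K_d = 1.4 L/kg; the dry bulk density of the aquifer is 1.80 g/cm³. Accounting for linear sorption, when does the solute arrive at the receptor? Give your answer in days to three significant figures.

521 days

q = Ki = 50.0 × 0.014 = 0.7000 m/d
v_s = q/n_e = 0.7000/0.33 = 2.121 m/d
Retardation R = 1 + ρ_b·K_d/n = 1 + 1.80×1.4/0.33 = 8.636
Contaminant velocity v_c = v/R = 2.121/8.636 = 0.2456 m/d
t = L/v_c = 128/0.2456 = 521.1 d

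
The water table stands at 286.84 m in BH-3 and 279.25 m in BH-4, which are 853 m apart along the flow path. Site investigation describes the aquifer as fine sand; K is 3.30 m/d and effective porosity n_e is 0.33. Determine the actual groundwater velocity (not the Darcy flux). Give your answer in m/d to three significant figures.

Hydraulic gradient i = (286.84 − 279.25) / 853 = 7.59 / 853 = 0.008898
q = Ki = 3.30 × 0.008898 = 0.02936 m/d
Seepage velocity v = q / n = 0.02936 / 0.33 = 0.08898 m/d

0.0890 m/d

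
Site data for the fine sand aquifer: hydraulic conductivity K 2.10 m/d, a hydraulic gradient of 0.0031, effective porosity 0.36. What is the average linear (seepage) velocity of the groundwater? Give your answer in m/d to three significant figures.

0.0181 m/d

Specific discharge q = 2.10 × 0.0031 = 0.006510 m/d
Average linear velocity = 0.006510 / 0.36 = 0.01808 m/d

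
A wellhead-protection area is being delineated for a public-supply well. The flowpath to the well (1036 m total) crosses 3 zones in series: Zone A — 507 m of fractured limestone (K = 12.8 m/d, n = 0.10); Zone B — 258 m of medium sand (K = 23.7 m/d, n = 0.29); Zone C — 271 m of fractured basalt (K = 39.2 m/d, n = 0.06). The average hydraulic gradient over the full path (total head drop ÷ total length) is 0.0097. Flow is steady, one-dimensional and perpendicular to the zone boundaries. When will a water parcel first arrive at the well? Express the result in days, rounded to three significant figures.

For zones in series the flux q is common to all zones; the equivalent conductivity is the harmonic (thickness-weighted) mean, K_eq = L_total / Σ(L_j/K_j).
Σ(L/K) = 507/12.8 + 258/23.7 + 271/39.2 = 39.61 + 10.89 + 6.913 = 57.41 d
K_eq = L_total / Σ(L/K) = 1036 / 57.41 = 18.05 m/d
q = K_eq · i = 18.05 × 0.0097 = 0.1750 m/d (same in every zone)
Zone A: v = q/n = 0.1750/0.10 = 1.750 m/d → t_A = 507/1.750 = 289.6 d
Zone B: v = q/n = 0.1750/0.29 = 0.6036 m/d → t_B = 258/0.6036 = 427.4 d
Zone C: v = q/n = 0.1750/0.06 = 2.917 m/d → t_C = 271/2.917 = 92.89 d
Total t = 289.6 + 427.4 + 92.89 = 810.0 d

810 days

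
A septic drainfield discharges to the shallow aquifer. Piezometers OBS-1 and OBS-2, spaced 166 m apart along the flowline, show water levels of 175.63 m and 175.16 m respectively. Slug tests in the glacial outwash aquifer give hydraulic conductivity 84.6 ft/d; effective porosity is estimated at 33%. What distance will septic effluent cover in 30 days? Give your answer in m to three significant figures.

6.64 m

Hydraulic gradient i = (175.63 − 175.16) / 166 = 0.47 / 166 = 0.002831
K = 84.6 ft/d × 0.3048 = 25.79 m/d
q = Ki = 25.79 × 0.002831 = 0.07301 m/d
Seepage velocity v = q / n = 0.07301 / 0.33 = 0.2212 m/d
L = v × T = 0.2212 × 30 = 6.637 m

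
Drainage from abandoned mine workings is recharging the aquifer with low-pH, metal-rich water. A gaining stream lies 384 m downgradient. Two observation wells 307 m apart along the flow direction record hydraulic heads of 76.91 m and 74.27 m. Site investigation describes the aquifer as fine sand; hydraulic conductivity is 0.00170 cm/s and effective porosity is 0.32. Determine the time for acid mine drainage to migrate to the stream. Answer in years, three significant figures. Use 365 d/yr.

Hydraulic gradient i = (76.91 − 74.27) / 307 = 2.64 / 307 = 0.008599
K = 0.00170 cm/s × 864 = 1.469 m/d
q = Ki = 1.469 × 0.008599 = 0.01263 m/d
Seepage velocity v = q / n = 0.01263 / 0.32 = 0.03947 m/d
t = L / v = 384 / 0.03947 = 9729 d
   = 9729 / 365 = 26.7 yr

26.7 years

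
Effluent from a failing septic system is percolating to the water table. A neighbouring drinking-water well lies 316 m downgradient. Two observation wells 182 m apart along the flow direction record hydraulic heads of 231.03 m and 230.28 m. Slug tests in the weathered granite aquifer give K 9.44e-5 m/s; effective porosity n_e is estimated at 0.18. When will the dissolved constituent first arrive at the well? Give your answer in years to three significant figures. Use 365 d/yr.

Hydraulic gradient i = (231.03 − 230.28) / 182 = 0.75 / 182 = 0.004121
K = 9.44e-5 m/s × 86400 s/d = 8.156 m/d
Specific discharge q = 8.156 × 0.004121 = 0.03361 m/d
v_s = q/n_e = 0.03361/0.18 = 0.1867 m/d
t = L / v = 316 / 0.1867 = 1692 d
   = 1692 / 365 = 4.64 yr

4.64 years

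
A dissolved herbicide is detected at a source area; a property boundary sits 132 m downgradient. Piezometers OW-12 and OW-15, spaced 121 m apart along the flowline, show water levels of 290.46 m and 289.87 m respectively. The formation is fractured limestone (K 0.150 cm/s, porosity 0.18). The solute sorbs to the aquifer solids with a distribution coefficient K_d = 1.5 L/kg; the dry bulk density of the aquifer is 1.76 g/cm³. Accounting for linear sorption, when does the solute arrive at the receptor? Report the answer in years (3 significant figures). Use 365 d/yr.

1.61 years

Hydraulic gradient i = (290.46 − 289.87) / 121 = 0.59 / 121 = 0.004876
K = 0.150 cm/s × 864 = 129.6 m/d
q = Ki = 129.6 × 0.004876 = 0.6319 m/d
Seepage velocity v = q / n = 0.6319 / 0.18 = 3.511 m/d
Retardation R = 1 + ρ_b·K_d/n = 1 + 1.76×1.5/0.18 = 15.67
Contaminant velocity v_c = v/R = 3.511/15.67 = 0.2241 m/d
t = L/v_c = 132/0.2241 = 589.0 d
   = 589.0/365 = 1.61 yr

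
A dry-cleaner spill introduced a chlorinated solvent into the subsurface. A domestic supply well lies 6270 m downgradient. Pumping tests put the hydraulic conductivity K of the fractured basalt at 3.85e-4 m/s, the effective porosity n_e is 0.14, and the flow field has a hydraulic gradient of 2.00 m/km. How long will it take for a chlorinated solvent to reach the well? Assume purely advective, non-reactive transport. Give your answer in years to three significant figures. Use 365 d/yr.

K = 3.85e-4 m/s × 86400 s/d = 33.26 m/d
Specific discharge q = 33.26 × 0.0020 = 0.06653 m/d
Average linear velocity = 0.06653 / 0.14 = 0.4752 m/d
t = L / v = 6270 / 0.4752 = 13190 d
   = 13190 / 365 = 36.1 yr

36.1 years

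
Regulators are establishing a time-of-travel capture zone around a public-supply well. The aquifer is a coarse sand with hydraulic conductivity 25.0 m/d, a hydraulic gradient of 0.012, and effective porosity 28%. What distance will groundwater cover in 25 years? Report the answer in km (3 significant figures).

Specific discharge q = 25.0 × 0.012 = 0.3000 m/d
v_s = q/n_e = 0.3000/0.28 = 1.071 m/d
T = 25 yr × 365 = 9125 d
L = v × T = 1.071 × 9125 = 9777 m
   = 9.78 km

9.78 km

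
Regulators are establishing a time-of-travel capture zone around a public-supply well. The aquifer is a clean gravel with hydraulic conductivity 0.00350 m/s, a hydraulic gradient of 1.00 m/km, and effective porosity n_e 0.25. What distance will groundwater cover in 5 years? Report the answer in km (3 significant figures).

K = 0.00350 m/s × 86400 s/d = 302.4 m/d
Specific discharge q = 302.4 × 0.0010 = 0.3024 m/d
Seepage velocity v = q / n = 0.3024 / 0.25 = 1.210 m/d
T = 5 yr × 365 = 1825 d
L = v × T = 1.210 × 1825 = 2208 m
   = 2.21 km

2.21 km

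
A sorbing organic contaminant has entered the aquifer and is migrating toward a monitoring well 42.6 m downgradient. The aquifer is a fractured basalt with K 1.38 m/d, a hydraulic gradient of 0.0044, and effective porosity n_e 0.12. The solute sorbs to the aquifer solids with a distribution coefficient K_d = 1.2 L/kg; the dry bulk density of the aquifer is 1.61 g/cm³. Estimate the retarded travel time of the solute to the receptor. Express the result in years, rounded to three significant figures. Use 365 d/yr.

Darcy flux q = K·i = 1.38 × 0.0044 = 0.006072 m/d
Seepage velocity v = q / n = 0.006072 / 0.12 = 0.05060 m/d
Retardation R = 1 + ρ_b·K_d/n = 1 + 1.61×1.2/0.12 = 17.10
Contaminant velocity v_c = v/R = 0.05060/17.10 = 0.002959 m/d
t = L/v_c = 42.6/0.002959 = 14400 d
   = 14400/365 = 39.4 yr

39.4 years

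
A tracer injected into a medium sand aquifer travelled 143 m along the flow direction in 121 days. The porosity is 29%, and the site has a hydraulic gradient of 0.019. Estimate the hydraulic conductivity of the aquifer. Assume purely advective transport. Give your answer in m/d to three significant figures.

v = L / t = 143 / 121 = 1.182 m/d
K = v · n / i = 1.182 × 0.29 / 0.019 = 18.0 m/d

18.0 m/d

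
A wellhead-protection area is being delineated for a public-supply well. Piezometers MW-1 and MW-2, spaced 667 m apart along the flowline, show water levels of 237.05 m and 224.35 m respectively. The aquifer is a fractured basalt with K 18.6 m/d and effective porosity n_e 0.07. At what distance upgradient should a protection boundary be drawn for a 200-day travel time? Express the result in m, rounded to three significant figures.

1010 m

Hydraulic gradient i = (237.05 − 224.35) / 667 = 12.70 / 667 = 0.01904
Darcy flux q = K·i = 18.6 × 0.01904 = 0.3542 m/d
v = Ki/n = 18.6·0.01904/0.07 = 5.059 m/d
L = v × T = 5.059 × 200 = 1012 m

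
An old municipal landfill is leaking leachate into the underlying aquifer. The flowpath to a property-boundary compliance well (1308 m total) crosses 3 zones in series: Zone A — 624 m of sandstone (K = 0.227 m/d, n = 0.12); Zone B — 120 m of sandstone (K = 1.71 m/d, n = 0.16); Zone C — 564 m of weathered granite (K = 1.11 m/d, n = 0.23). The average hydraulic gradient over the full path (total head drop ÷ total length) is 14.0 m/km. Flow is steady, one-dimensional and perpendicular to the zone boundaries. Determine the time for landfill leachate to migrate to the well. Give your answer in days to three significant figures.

40700 days

For zones in series the flux q is common to all zones; the equivalent conductivity is the harmonic (thickness-weighted) mean, K_eq = L_total / Σ(L_j/K_j).
Σ(L/K) = 624/0.227 + 120/1.71 + 564/1.11 = 2749 + 70.18 + 508.1 = 3327 d
K_eq = L_total / Σ(L/K) = 1308 / 3327 = 0.3931 m/d
q = K_eq · i = 0.3931 × 0.014 = 0.005504 m/d (same in every zone)
Zone A: v = q/n = 0.005504/0.12 = 0.04586 m/d → t_A = 624/0.04586 = 13610 d
Zone B: v = q/n = 0.005504/0.16 = 0.03440 m/d → t_B = 120/0.03440 = 3489 d
Zone C: v = q/n = 0.005504/0.23 = 0.02393 m/d → t_C = 564/0.02393 = 23570 d
Total t = 13610 + 3489 + 23570 = 40660 d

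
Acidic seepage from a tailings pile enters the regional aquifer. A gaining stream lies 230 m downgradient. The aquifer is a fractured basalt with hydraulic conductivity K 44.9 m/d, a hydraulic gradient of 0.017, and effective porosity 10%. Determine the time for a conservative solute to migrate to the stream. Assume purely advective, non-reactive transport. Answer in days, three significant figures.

30.1 days

q = Ki = 44.9 × 0.017 = 0.7633 m/d
v_s = q/n_e = 0.7633/0.10 = 7.633 m/d
t = L / v = 230 / 7.633 = 30.13 d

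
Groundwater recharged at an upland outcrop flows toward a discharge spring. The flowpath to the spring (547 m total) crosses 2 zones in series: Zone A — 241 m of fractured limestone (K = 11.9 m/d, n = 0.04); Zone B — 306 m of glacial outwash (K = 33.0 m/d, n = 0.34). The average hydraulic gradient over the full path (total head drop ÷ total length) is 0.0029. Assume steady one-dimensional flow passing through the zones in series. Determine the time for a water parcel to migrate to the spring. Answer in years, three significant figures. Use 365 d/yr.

5.80 years

Continuity: the same q passes through each zone, so ΔH = q·Σ(L_j/K_j) — the zones act as resistances in series.
Σ(L/K) = 241/11.9 + 306/33.0 = 20.25 + 9.273 = 29.52 d
K_eq = L_total / Σ(L/K) = 547 / 29.52 = 18.53 m/d
q = K_eq · i = 18.53 × 0.0029 = 0.05373 m/d (same in every zone)
Zone A: v = q/n = 0.05373/0.04 = 1.343 m/d → t_A = 241/1.343 = 179.4 d
Zone B: v = q/n = 0.05373/0.34 = 0.1580 m/d → t_B = 306/0.1580 = 1936 d
Total t = 179.4 + 1936 = 2116 d
   = 2116 / 365 = 5.80 yr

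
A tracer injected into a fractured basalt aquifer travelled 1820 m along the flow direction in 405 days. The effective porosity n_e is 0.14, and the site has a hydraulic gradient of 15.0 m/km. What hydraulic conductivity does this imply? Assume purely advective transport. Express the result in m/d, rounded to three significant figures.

41.9 m/d

v = L / t = 1820 / 405 = 4.494 m/d
K = v · n / i = 4.494 × 0.14 / 0.015 = 41.9 m/d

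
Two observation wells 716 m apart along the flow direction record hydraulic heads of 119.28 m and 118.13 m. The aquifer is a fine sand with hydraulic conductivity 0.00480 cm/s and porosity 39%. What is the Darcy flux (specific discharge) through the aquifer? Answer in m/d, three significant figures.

0.00666 m/d

Hydraulic gradient i = (119.28 − 118.13) / 716 = 1.15 / 716 = 0.001606
K = 0.00480 cm/s × 864 = 4.147 m/d
Darcy flux q = K·i = 4.147 × 0.001606 = 0.006661 m/d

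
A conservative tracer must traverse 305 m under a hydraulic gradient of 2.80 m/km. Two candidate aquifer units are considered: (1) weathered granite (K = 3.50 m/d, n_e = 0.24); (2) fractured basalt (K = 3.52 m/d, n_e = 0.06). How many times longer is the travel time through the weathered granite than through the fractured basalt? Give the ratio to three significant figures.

Unit 1 (weathered granite): v = 3.50×0.0028/0.24 = 0.04083 m/d, t = 305/0.04083 = 7469 d
Unit 2 (fractured basalt): v = 3.52×0.0028/0.06 = 0.1643 m/d, t = 305/0.1643 = 1857 d
t(weathered granite) / t(fractured basalt) = 7469/1857 = 4.02

4.02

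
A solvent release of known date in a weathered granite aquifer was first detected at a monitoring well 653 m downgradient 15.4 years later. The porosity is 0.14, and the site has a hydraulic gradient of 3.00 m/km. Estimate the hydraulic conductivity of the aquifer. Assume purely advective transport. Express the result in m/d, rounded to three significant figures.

5.42 m/d

t = 15.4 years = 5621 d
v = L / t = 653 / 5621 = 0.1162 m/d
K = v · n / i = 0.1162 × 0.14 / 0.0030 = 5.42 m/d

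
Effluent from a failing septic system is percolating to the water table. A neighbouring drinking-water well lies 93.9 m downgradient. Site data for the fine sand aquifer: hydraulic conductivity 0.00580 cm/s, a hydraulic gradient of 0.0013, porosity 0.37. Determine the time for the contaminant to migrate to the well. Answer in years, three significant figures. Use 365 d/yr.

K = 0.00580 cm/s × 864 = 5.011 m/d
q = Ki = 5.011 × 0.0013 = 0.006515 m/d
Average linear velocity = 0.006515 / 0.37 = 0.01761 m/d
t = L / v = 93.9 / 0.01761 = 5333 d
   = 5333 / 365 = 14.6 yr

14.6 years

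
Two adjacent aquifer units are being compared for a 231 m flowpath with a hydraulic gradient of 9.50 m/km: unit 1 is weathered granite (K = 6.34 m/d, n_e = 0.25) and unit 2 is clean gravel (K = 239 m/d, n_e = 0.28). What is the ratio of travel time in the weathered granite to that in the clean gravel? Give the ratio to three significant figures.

Unit 1 (weathered granite): v = 6.34×0.0095/0.25 = 0.2409 m/d, t = 231/0.2409 = 958.8 d
Unit 2 (clean gravel): v = 239×0.0095/0.28 = 8.109 m/d, t = 231/8.109 = 28.49 d
t(weathered granite) / t(clean gravel) = 958.8/28.49 = 33.7

33.7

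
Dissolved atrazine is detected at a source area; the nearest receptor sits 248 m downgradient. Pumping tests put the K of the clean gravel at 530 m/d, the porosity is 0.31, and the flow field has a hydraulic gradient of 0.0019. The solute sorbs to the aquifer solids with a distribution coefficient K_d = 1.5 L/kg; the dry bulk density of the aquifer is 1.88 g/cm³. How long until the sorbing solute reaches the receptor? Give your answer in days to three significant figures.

Specific discharge q = 530 × 0.0019 = 1.007 m/d
v = Ki/n = 530·0.0019/0.31 = 3.248 m/d
Retardation R = 1 + ρ_b·K_d/n = 1 + 1.88×1.5/0.31 = 10.10
Contaminant velocity v_c = v/R = 3.248/10.10 = 0.3217 m/d
t = L/v_c = 248/0.3217 = 770.8 d

771 days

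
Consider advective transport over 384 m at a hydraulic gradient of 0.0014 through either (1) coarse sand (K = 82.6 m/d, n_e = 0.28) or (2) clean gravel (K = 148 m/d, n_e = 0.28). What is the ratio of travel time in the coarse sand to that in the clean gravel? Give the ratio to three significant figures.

Unit 1 (coarse sand): v = 82.6×0.0014/0.28 = 0.4130 m/d, t = 384/0.4130 = 929.8 d
Unit 2 (clean gravel): v = 148×0.0014/0.28 = 0.7400 m/d, t = 384/0.7400 = 518.9 d
t(coarse sand) / t(clean gravel) = 929.8/518.9 = 1.79

1.79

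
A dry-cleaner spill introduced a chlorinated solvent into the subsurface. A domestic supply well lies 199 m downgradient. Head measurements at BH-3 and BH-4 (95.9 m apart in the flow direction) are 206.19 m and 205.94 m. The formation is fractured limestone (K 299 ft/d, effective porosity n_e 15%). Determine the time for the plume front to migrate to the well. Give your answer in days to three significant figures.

Hydraulic gradient i = (206.19 − 205.94) / 95.9 = 0.25 / 95.9 = 0.002607
K = 299 ft/d × 0.3048 = 91.14 m/d
q = Ki = 91.14 × 0.002607 = 0.2376 m/d
v_s = q/n_e = 0.2376/0.15 = 1.584 m/d
t = L / v = 199 / 1.584 = 125.6 d

126 days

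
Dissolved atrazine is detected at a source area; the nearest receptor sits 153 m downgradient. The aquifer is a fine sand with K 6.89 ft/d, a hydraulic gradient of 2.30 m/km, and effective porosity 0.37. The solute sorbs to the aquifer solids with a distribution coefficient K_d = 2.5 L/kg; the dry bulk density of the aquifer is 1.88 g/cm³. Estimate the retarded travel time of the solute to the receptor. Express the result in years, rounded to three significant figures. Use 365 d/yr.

440 years

K = 6.89 ft/d × 0.3048 = 2.100 m/d
Specific discharge q = 2.100 × 0.0023 = 0.004830 m/d
Average linear velocity = 0.004830 / 0.37 = 0.01305 m/d
Retardation R = 1 + ρ_b·K_d/n = 1 + 1.88×2.5/0.37 = 13.70
Contaminant velocity v_c = v/R = 0.01305/13.70 = 9.527e-4 m/d
t = L/v_c = 153/9.527e-4 = 160600 d
   = 160600/365 = 440 yr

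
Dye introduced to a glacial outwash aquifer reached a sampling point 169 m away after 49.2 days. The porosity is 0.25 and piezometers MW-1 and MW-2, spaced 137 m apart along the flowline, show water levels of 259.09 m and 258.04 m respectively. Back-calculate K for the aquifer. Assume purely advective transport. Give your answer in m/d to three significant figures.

Hydraulic gradient i = (259.09 − 258.04) / 137 = 1.05 / 137 = 0.007664
v = L / t = 169 / 49.2 = 3.435 m/d
K = v · n / i = 3.435 × 0.25 / 0.007664 = 112 m/d

112 m/d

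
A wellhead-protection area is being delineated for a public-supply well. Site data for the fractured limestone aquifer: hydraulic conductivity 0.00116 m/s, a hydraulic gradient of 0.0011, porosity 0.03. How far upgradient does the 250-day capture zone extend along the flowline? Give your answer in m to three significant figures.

K = 0.00116 m/s × 86400 s/d = 100.2 m/d
q = Ki = 100.2 × 0.0011 = 0.1102 m/d
v = Ki/n = 100.2·0.0011/0.03 = 3.675 m/d
L = v × T = 3.675 × 250 = 918.7 m

919 m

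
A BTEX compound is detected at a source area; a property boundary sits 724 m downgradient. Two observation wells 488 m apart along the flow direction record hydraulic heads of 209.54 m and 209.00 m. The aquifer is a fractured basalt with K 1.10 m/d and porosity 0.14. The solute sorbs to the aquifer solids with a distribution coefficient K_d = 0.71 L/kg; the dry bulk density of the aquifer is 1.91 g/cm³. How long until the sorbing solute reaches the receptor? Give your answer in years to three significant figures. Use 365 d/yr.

2440 years

Hydraulic gradient i = (209.54 − 209.00) / 488 = 0.54 / 488 = 0.001107
Darcy flux q = K·i = 1.10 × 0.001107 = 0.001217 m/d
Seepage velocity v = q / n = 0.001217 / 0.14 = 0.008694 m/d
Retardation R = 1 + ρ_b·K_d/n = 1 + 1.91×0.71/0.14 = 10.69
Contaminant velocity v_c = v/R = 0.008694/10.69 = 8.136e-4 m/d
t = L/v_c = 724/8.136e-4 = 889900 d
   = 889900/365 = 2440 yr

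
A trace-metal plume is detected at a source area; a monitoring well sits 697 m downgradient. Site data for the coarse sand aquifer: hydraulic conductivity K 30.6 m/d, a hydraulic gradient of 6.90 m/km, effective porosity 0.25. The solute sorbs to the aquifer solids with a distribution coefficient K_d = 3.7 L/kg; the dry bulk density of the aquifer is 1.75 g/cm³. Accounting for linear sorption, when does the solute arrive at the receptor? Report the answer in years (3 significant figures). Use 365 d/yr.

60.8 years

Specific discharge q = 30.6 × 0.0069 = 0.2111 m/d
v_s = q/n_e = 0.2111/0.25 = 0.8446 m/d
Retardation R = 1 + ρ_b·K_d/n = 1 + 1.75×3.7/0.25 = 26.90
Contaminant velocity v_c = v/R = 0.8446/26.90 = 0.03140 m/d
t = L/v_c = 697/0.03140 = 22200 d
   = 22200/365 = 60.8 yr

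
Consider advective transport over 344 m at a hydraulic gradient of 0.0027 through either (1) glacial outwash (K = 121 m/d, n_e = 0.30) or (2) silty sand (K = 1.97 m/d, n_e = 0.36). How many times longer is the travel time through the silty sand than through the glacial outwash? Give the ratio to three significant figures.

73.7

Unit 1 (glacial outwash): v = 121×0.0027/0.30 = 1.089 m/d, t = 344/1.089 = 315.9 d
Unit 2 (silty sand): v = 1.97×0.0027/0.36 = 0.01478 m/d, t = 344/0.01478 = 23280 d
t(silty sand) / t(glacial outwash) = 23280/315.9 = 73.7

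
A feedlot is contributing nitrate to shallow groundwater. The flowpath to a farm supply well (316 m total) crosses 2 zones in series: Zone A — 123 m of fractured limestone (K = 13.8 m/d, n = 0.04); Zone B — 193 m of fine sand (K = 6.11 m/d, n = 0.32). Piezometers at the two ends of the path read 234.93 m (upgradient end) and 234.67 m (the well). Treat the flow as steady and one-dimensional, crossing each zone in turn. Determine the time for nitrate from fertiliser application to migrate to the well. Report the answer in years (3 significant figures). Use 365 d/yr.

28.5 years

Total head drop ΔH = 234.93 − 234.67 = 0.26 m
Steady 1-D flow in series ⇒ the Darcy flux q is identical in every zone and the zone head losses add (resistances L/K in series).
Σ(L/K) = 123/13.8 + 193/6.11 = 8.913 + 31.59 = 40.50 d
q = ΔH / Σ(L/K) = 0.26 / 40.50 = 0.006420 m/d (same in every zone)
Zone A: v = q/n = 0.006420/0.04 = 0.1605 m/d → t_A = 123/0.1605 = 766.4 d
Zone B: v = q/n = 0.006420/0.32 = 0.02006 m/d → t_B = 193/0.02006 = 9620 d
Total t = 766.4 + 9620 = 10390 d
   = 10390 / 365 = 28.5 yr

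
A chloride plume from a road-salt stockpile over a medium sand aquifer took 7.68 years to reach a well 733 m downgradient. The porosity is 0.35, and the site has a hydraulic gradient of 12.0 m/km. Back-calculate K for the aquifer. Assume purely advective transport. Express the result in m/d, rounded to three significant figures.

7.63 m/d

t = 7.68 years = 2803 d
v = L / t = 733 / 2803 = 0.2615 m/d
K = v · n / i = 0.2615 × 0.35 / 0.012 = 7.63 m/d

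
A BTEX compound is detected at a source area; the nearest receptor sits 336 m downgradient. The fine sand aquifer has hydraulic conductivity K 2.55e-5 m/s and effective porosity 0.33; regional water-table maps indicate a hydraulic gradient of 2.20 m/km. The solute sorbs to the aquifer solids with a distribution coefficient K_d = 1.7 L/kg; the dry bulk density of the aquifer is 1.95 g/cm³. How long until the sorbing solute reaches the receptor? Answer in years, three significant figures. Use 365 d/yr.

K = 2.55e-5 m/s × 86400 s/d = 2.203 m/d
Specific discharge q = 2.203 × 0.0022 = 0.004847 m/d
Average linear velocity = 0.004847 / 0.33 = 0.01469 m/d
Retardation R = 1 + ρ_b·K_d/n = 1 + 1.95×1.7/0.33 = 11.05
Contaminant velocity v_c = v/R = 0.01469/11.05 = 0.001330 m/d
t = L/v_c = 336/0.001330 = 252700 d
   = 252700/365 = 692 yr

692 years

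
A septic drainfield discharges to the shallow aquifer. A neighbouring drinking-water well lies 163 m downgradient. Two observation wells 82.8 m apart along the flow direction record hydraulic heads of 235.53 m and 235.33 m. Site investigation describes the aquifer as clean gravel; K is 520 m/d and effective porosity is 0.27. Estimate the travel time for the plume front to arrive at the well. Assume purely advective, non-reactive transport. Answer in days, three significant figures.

35.0 days

Hydraulic gradient i = (235.53 − 235.33) / 82.8 = 0.20 / 82.8 = 0.002415
Darcy flux q = K·i = 520 × 0.002415 = 1.256 m/d
v = Ki/n = 520·0.002415/0.27 = 4.652 m/d
t = L / v = 163 / 4.652 = 35.04 d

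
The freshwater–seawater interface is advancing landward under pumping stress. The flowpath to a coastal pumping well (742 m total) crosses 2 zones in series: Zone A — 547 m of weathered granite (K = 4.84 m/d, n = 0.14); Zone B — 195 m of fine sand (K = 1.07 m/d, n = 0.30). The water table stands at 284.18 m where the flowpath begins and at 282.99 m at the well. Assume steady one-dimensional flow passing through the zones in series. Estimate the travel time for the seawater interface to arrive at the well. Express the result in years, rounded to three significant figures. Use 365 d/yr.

Total head drop ΔH = 284.18 − 282.99 = 1.19 m
Steady 1-D flow in series ⇒ the Darcy flux q is identical in every zone and the zone head losses add (resistances L/K in series).
Σ(L/K) = 547/4.84 + 195/1.07 = 113.0 + 182.2 = 295.3 d
q = ΔH / Σ(L/K) = 1.19 / 295.3 = 0.004030 m/d (same in every zone)
Zone A: v = q/n = 0.004030/0.14 = 0.02879 m/d → t_A = 547/0.02879 = 19000 d
Zone B: v = q/n = 0.004030/0.30 = 0.01343 m/d → t_B = 195/0.01343 = 14510 d
Total t = 19000 + 14510 = 33520 d
   = 33520 / 365 = 91.8 yr

91.8 years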